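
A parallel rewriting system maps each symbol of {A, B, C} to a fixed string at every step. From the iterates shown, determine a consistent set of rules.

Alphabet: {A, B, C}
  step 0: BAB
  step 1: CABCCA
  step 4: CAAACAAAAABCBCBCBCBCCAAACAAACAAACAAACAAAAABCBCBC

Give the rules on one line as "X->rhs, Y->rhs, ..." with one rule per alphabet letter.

A->BC, B->CA, C->AA

  step 0 ⇒ step 1: BAB ⇒ CA·BC·CA
    A ↦ BC
    B ↦ CA
    C ↦ AA  (constrained at step 1)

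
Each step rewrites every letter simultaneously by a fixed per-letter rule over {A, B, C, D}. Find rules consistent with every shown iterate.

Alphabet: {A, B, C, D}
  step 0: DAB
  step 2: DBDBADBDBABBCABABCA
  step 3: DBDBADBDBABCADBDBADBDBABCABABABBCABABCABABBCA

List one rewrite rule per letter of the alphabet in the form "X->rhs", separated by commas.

  step 2 ⇒ step 3: DBDBADBDBABBCABABCA ⇒ DBD·BA·DBD·BA·BCA·DBD·BA·DBD·BA·BCA·BA·BA·B·BCA·BA·BCA·BA·B·BCA
    A ↦ BCA
    B ↦ BA
    C ↦ B
    D ↦ DBD

A->BCA, B->BA, C->B, D->DBD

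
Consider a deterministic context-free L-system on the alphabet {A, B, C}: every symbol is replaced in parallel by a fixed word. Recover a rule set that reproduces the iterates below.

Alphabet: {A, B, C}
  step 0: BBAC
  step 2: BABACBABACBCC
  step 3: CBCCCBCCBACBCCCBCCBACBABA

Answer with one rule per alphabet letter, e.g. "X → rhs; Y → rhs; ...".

  step 2 ⇒ step 3: BABACBABACBCC ⇒ C·BCC·C·BCC·BA·C·BCC·C·BCC·BA·C·BA·BA
    A ↦ BCC
    B ↦ C
    C ↦ BA

A->BCC, B->C, C->BA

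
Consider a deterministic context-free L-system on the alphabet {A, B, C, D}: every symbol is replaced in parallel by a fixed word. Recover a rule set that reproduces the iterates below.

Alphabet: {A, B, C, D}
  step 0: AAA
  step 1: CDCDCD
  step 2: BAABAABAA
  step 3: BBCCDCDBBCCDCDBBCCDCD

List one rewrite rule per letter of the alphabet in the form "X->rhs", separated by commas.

A->CD, B->BBC, C->BA, D->A

  step 2 ⇒ step 3: BAABAABAA ⇒ BBC·CD·CD·BBC·CD·CD·BBC·CD·CD
    A ↦ CD
    B ↦ BBC
  step 1 ⇒ step 2: CDCDCD ⇒ BA·A·BA·A·BA·A
    C ↦ BA
  step 1 ⇒ step 2: CDCDCD ⇒ BA·A·BA·A·BA·A
    D ↦ A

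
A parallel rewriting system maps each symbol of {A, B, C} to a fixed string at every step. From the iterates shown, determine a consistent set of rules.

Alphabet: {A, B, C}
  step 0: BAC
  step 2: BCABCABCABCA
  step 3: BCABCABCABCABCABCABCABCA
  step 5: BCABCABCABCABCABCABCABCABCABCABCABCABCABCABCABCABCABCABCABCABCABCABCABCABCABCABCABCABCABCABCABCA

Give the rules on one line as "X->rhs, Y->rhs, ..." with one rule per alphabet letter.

A->CA, B->BCA, C->B

  step 2 ⇒ step 3: BCABCABCABCA ⇒ BCA·B·CA·BCA·B·CA·BCA·B·CA·BCA·B·CA
    A ↦ CA
    B ↦ BCA
    C ↦ B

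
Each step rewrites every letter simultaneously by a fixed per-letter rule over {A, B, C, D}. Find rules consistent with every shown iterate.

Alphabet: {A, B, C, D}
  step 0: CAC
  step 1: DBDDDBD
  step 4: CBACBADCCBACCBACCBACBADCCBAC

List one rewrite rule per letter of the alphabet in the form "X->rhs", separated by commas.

A->D, B->BA, C->DBD, D->C

  step 0 ⇒ step 1: CAC ⇒ DBD·D·DBD
    A ↦ D
    C ↦ DBD
    B ↦ BA  (constrained at step 1)
    D ↦ C  (constrained at step 1)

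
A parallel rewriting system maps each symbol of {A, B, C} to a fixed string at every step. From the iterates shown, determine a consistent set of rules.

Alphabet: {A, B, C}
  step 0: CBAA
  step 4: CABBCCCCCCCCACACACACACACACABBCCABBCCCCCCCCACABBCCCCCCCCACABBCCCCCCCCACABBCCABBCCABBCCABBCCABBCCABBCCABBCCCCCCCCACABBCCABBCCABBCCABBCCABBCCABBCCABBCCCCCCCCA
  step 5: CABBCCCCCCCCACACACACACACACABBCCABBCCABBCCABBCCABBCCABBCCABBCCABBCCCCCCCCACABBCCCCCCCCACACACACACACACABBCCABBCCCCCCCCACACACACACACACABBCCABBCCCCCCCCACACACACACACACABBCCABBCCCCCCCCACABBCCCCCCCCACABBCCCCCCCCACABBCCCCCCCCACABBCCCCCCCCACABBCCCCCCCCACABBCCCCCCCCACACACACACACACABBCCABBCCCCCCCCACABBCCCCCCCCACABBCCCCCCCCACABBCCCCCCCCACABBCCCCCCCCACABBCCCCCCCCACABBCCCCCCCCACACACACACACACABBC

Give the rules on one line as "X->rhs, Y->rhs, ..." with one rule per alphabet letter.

A->BBC, B->CCC, C->CA

  step 4 ⇒ step 5: CABBCCCCCCCCACACACACACACACABBCCABBCCCCCCCCACABBCCCCCCCCACABBCCCCCCCCACABBCCABBCCABBCCABBCCABBCCABBCCABBCCCCCCCCACABBCCABBCCABBCCABBCCABBCCABBCCABBCCCCCCCCA ⇒ CA·BBC·CCC·CCC·CA·CA·CA·CA·CA·CA·CA·CA·BBC·CA·BBC·CA·BBC·CA·BBC·CA·BBC·CA·BBC·CA·BBC·CA·BBC·CCC·CCC·CA·CA·BBC·CCC·CCC·CA·CA·CA·CA·CA·CA·CA·CA·BBC·CA·BBC·CCC·CCC·CA·CA·CA·CA·CA·CA·CA·CA·BBC·CA·BBC·CCC·CCC·CA·CA·CA·CA·CA·CA·CA·CA·BBC·CA·BBC·CCC·CCC·CA·CA·BBC·CCC·CCC·CA·CA·BBC·CCC·CCC·CA·CA·BBC·CCC·CCC·CA·CA·BBC·CCC·CCC·CA·CA·BBC·CCC·CCC·CA·CA·BBC·CCC·CCC·CA·CA·CA·CA·CA·CA·CA·CA·BBC·CA·BBC·CCC·CCC·CA·CA·BBC·CCC·CCC·CA·CA·BBC·CCC·CCC·CA·CA·BBC·CCC·CCC·CA·CA·BBC·CCC·CCC·CA·CA·BBC·CCC·CCC·CA·CA·BBC·CCC·CCC·CA·CA·CA·CA·CA·CA·CA·CA·BBC
    A ↦ BBC
    B ↦ CCC
    C ↦ CA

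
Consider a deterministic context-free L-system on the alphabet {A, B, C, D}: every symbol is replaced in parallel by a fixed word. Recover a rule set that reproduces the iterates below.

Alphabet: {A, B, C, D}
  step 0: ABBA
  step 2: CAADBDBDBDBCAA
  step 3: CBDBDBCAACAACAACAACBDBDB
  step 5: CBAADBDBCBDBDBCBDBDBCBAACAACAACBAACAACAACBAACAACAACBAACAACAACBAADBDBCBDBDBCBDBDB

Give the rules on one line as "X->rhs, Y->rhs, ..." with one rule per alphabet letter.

  step 2 ⇒ step 3: CAADBDBDBDBCAA ⇒ CB·DB·DB·C·AA·C·AA·C·AA·C·AA·CB·DB·DB
    A ↦ DB
    B ↦ AA
    C ↦ CB
    D ↦ C

A->DB, B->AA, C->CB, D->C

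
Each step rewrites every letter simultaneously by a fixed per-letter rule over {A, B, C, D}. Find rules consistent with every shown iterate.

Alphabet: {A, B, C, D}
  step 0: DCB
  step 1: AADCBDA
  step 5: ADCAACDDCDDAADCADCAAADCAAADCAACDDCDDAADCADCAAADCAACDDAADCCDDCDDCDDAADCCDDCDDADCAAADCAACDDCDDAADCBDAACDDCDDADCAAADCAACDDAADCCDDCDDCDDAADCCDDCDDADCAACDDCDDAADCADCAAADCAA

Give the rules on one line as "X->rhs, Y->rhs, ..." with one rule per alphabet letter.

  step 0 ⇒ step 1: DCB ⇒ A·ADC·BDA
    B ↦ BDA
    C ↦ ADC
    D ↦ A
    A ↦ CDD  (constrained at step 1)

A->CDD, B->BDA, C->ADC, D->A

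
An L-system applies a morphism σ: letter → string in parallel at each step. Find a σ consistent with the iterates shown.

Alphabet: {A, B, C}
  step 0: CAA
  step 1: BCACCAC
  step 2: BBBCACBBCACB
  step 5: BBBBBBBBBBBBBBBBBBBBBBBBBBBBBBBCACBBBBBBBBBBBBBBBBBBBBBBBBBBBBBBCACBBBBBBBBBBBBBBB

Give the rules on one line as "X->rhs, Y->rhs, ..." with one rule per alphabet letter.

A->CAC, B->BB, C->B

  step 1 ⇒ step 2: BCACCAC ⇒ BB·B·CAC·B·B·CAC·B
    A ↦ CAC
    B ↦ BB
    C ↦ B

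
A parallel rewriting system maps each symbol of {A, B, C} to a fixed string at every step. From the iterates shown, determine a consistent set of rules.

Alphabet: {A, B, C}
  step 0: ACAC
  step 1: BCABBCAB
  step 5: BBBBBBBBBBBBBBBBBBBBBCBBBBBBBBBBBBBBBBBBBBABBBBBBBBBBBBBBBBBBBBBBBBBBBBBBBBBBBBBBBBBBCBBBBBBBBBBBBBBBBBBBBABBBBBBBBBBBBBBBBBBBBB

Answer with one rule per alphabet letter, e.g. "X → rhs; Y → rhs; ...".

A->BC, B->BB, C->AB

  step 0 ⇒ step 1: ACAC ⇒ BC·AB·BC·AB
    A ↦ BC
    C ↦ AB
    B ↦ BB  (constrained at step 1)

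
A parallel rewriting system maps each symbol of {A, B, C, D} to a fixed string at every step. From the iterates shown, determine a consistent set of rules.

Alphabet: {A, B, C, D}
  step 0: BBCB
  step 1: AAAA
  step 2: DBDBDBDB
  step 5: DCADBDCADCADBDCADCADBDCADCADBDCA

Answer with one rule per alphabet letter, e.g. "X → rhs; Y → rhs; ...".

  step 1 ⇒ step 2: AAAA ⇒ DB·DB·DB·DB
    A ↦ DB
  step 0 ⇒ step 1: BBCB ⇒ A·A·A·A
    B ↦ A
  step 0 ⇒ step 1: BBCB ⇒ A·A·A·A
    C ↦ A
    D ↦ DC  (constrained at step 2)

A->DB, B->A, C->A, D->DC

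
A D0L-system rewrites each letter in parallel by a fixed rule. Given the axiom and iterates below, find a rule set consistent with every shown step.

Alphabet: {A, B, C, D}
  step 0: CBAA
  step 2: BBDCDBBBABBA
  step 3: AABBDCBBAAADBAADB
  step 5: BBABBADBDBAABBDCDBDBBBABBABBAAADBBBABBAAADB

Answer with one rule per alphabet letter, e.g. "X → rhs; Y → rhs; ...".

A->DB, B->A, C->DC, D->BB

  step 2 ⇒ step 3: BBDCDBBBABBA ⇒ A·A·BB·DC·BB·A·A·A·DB·A·A·DB
    A ↦ DB
    B ↦ A
    C ↦ DC
    D ↦ BB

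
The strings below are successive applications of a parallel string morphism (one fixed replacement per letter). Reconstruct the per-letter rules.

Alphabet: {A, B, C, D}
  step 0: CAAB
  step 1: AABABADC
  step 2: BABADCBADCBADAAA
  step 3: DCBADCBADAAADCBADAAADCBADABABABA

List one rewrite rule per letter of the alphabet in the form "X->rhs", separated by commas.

A->BA, B->DC, C->AA, D->DA

  step 2 ⇒ step 3: BABADCBADCBADAAA ⇒ DC·BA·DC·BA·DA·AA·DC·BA·DA·AA·DC·BA·DA·BA·BA·BA
    A ↦ BA
    B ↦ DC
    C ↦ AA
    D ↦ DA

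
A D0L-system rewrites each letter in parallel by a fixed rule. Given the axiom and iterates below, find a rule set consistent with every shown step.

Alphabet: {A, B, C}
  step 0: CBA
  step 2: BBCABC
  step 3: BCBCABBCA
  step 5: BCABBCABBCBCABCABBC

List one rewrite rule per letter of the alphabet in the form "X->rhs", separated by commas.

  step 2 ⇒ step 3: BBCABC ⇒ BC·BC·A·B·BC·A
    A ↦ B
    B ↦ BC
    C ↦ A

A->B, B->BC, C->A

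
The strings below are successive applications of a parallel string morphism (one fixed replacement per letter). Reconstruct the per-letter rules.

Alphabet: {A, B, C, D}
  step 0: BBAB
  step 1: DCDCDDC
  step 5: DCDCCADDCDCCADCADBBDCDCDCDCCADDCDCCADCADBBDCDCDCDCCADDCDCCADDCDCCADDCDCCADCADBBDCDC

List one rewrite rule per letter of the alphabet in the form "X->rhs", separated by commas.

  step 0 ⇒ step 1: BBAB ⇒ DC·DC·D·DC
    A ↦ D
    B ↦ DC
    C ↦ CA  (constrained at step 1)
    D ↦ BB  (constrained at step 1)

A->D, B->DC, C->CA, D->BB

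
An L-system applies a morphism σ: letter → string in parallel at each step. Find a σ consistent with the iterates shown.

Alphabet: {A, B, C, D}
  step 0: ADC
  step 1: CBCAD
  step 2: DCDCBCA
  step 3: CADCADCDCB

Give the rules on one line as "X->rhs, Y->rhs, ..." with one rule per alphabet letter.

A->CB, B->C, C->D, D->CA

  step 2 ⇒ step 3: DCDCBCA ⇒ CA·D·CA·D·C·D·CB
    A ↦ CB
    B ↦ C
    C ↦ D
    D ↦ CA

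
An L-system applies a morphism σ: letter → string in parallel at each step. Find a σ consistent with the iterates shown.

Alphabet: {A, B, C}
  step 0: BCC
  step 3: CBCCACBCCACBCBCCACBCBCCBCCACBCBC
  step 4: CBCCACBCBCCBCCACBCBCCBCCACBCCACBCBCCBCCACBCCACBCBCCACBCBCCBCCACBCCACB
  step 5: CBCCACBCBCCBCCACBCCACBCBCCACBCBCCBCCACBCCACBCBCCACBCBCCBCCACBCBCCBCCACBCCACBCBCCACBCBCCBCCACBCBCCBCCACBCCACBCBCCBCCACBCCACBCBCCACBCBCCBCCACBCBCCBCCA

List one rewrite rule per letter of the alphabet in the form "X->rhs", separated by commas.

  step 4 ⇒ step 5: CBCCACBCBCCBCCACBCBCCBCCACBCCACBCBCCBCCACBCCACBCBCCACBCBCCBCCACBCCACB ⇒ CB·CCA·CB·CB·C·CB·CCA·CB·CCA·CB·CB·CCA·CB·CB·C·CB·CCA·CB·CCA·CB·CB·CCA·CB·CB·C·CB·CCA·CB·CB·C·CB·CCA·CB·CCA·CB·CB·CCA·CB·CB·C·CB·CCA·CB·CB·C·CB·CCA·CB·CCA·CB·CB·C·CB·CCA·CB·CCA·CB·CB·CCA·CB·CB·C·CB·CCA·CB·CB·C·CB·CCA
    A ↦ C
    B ↦ CCA
    C ↦ CB

A->C, B->CCA, C->CB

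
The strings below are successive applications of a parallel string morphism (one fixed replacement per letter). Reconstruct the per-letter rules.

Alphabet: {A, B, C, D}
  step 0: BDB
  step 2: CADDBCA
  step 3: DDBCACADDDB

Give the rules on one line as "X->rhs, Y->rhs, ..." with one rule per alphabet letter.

A->DB, B->D, C->D, D->CA

  step 2 ⇒ step 3: CADDBCA ⇒ D·DB·CA·CA·D·D·DB
    A ↦ DB
    B ↦ D
    C ↦ D
    D ↦ CA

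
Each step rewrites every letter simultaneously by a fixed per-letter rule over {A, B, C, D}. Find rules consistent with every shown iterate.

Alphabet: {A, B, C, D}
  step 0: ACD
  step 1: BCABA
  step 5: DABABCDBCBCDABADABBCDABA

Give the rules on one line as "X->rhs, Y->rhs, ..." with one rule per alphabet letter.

  step 0 ⇒ step 1: ACD ⇒ BC·AB·A
    A ↦ BC
    C ↦ AB
    D ↦ A
    B ↦ D  (constrained at step 1)

A->BC, B->D, C->AB, D->A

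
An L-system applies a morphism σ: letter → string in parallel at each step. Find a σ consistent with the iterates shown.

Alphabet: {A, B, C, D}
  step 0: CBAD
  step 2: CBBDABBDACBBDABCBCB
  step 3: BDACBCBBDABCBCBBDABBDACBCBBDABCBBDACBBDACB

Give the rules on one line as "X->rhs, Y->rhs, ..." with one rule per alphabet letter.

  step 2 ⇒ step 3: CBBDABBDACBBDABCBCB ⇒ BDA·CB·CB·B·DAB·CB·CB·B·DAB·BDA·CB·CB·B·DAB·CB·BDA·CB·BDA·CB
    A ↦ DAB
    B ↦ CB
    C ↦ BDA
    D ↦ B

A->DAB, B->CB, C->BDA, D->B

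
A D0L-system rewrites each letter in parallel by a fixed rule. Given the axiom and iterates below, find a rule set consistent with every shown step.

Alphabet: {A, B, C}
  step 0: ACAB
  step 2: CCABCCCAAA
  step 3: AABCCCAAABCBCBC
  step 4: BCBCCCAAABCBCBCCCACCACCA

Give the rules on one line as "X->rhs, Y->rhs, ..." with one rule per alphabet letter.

  step 3 ⇒ step 4: AABCCCAAABCBCBC ⇒ BC·BC·CC·A·A·A·BC·BC·BC·CC·A·CC·A·CC·A
    A ↦ BC
    B ↦ CC
    C ↦ A

A->BC, B->CC, C->A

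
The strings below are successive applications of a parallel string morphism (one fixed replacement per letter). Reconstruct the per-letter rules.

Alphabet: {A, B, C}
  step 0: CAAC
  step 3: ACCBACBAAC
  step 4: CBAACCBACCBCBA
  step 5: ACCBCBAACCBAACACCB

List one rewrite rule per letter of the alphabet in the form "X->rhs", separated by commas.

A->CB, B->C, C->A

  step 4 ⇒ step 5: CBAACCBACCBCBA ⇒ A·C·CB·CB·A·A·C·CB·A·A·C·A·C·CB
    A ↦ CB
    B ↦ C
    C ↦ A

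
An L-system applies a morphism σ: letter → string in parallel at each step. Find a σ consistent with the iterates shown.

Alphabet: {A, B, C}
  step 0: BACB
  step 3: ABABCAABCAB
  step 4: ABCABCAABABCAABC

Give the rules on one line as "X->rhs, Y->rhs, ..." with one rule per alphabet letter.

  step 3 ⇒ step 4: ABABCAABCAB ⇒ AB·C·AB·C·A·AB·AB·C·A·AB·C
    A ↦ AB
    B ↦ C
    C ↦ A

A->AB, B->C, C->A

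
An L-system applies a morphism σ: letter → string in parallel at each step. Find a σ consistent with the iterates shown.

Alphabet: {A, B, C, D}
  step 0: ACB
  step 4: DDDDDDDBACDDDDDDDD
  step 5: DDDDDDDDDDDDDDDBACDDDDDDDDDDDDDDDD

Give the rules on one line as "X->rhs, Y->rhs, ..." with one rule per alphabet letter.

A->B, B->D, C->AC, D->DD

  step 4 ⇒ step 5: DDDDDDDBACDDDDDDDD ⇒ DD·DD·DD·DD·DD·DD·DD·D·B·AC·DD·DD·DD·DD·DD·DD·DD·DD
    A ↦ B
    B ↦ D
    C ↦ AC
    D ↦ DD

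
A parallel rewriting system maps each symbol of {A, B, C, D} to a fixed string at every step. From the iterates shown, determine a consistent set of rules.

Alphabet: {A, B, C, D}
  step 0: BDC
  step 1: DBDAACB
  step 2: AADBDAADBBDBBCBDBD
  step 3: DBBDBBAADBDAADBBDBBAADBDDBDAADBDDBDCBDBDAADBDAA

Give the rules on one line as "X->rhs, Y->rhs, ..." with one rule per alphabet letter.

  step 2 ⇒ step 3: AADBDAADBBDBBCBDBD ⇒ DBB·DBB·AA·DBD·AA·DBB·DBB·AA·DBD·DBD·AA·DBD·DBD·CB·DBD·AA·DBD·AA
    A ↦ DBB
    B ↦ DBD
    C ↦ CB
    D ↦ AA

A->DBB, B->DBD, C->CB, D->AA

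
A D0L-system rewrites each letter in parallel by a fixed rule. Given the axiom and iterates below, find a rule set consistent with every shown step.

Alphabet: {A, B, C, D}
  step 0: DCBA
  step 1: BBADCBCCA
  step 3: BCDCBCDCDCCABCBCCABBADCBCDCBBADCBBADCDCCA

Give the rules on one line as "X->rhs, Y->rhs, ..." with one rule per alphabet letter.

  step 0 ⇒ step 1: DCBA ⇒ BBA·DC·BC·CA
    A ↦ CA
    B ↦ BC
    C ↦ DC
    D ↦ BBA

A->CA, B->BC, C->DC, D->BBA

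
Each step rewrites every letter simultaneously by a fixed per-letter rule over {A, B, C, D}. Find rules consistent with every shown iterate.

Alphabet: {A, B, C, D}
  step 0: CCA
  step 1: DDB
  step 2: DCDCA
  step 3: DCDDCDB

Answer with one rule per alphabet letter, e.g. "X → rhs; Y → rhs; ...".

  step 2 ⇒ step 3: DCDCA ⇒ DC·D·DC·D·B
    A ↦ B
    C ↦ D
    D ↦ DC
  step 1 ⇒ step 2: DDB ⇒ DC·DC·A
    B ↦ A

A->B, B->A, C->D, D->DC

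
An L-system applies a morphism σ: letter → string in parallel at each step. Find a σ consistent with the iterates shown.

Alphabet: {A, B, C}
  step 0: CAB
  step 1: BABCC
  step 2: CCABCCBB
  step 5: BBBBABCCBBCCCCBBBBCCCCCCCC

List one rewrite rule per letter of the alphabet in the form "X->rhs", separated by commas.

  step 1 ⇒ step 2: BABCC ⇒ CC·AB·CC·B·B
    A ↦ AB
    B ↦ CC
    C ↦ B

A->AB, B->CC, C->B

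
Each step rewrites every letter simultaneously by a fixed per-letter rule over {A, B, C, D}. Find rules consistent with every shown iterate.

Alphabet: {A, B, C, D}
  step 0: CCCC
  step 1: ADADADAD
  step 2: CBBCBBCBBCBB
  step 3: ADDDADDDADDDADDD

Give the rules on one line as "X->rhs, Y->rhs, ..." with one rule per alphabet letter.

A->C, B->D, C->AD, D->BB

  step 2 ⇒ step 3: CBBCBBCBBCBB ⇒ AD·D·D·AD·D·D·AD·D·D·AD·D·D
    B ↦ D
    C ↦ AD
  step 1 ⇒ step 2: ADADADAD ⇒ C·BB·C·BB·C·BB·C·BB
    A ↦ C
  step 1 ⇒ step 2: ADADADAD ⇒ C·BB·C·BB·C·BB·C·BB
    D ↦ BB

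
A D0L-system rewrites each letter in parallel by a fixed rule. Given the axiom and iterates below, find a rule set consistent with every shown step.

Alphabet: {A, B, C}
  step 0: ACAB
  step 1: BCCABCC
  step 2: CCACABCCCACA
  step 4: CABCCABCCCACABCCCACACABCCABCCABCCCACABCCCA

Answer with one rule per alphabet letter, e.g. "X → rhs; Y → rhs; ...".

  step 1 ⇒ step 2: BCCABCC ⇒ C·CA·CA·BC·C·CA·CA
    A ↦ BC
    B ↦ C
    C ↦ CA

A->BC, B->C, C->CA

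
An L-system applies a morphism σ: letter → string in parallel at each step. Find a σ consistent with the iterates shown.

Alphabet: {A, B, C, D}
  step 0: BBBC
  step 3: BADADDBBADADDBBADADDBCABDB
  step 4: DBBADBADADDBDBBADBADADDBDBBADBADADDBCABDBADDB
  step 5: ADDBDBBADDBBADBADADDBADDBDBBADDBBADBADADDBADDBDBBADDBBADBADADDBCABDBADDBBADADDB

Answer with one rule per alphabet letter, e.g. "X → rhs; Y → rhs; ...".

  step 4 ⇒ step 5: DBBADBADADDBDBBADBADADDBDBBADBADADDBCABDBADDB ⇒ AD·DB·DB·B·AD·DB·B·AD·B·AD·AD·DB·AD·DB·DB·B·AD·DB·B·AD·B·AD·AD·DB·AD·DB·DB·B·AD·DB·B·AD·B·AD·AD·DB·CA·B·DB·AD·DB·B·AD·AD·DB
    A ↦ B
    B ↦ DB
    C ↦ CA
    D ↦ AD

A->B, B->DB, C->CA, D->AD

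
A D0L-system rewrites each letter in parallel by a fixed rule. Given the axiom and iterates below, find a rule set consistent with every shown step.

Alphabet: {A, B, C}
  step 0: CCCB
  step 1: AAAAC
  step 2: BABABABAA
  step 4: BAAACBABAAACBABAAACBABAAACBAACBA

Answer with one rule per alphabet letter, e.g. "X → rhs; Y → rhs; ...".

  step 1 ⇒ step 2: AAAAC ⇒ BA·BA·BA·BA·A
    A ↦ BA
    C ↦ A
  step 0 ⇒ step 1: CCCB ⇒ A·A·A·AC
    B ↦ AC

A->BA, B->AC, C->A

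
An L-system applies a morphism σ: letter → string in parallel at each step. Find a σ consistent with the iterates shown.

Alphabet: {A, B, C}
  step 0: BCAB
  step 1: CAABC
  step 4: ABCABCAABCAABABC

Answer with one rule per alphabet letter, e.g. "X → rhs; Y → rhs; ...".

  step 0 ⇒ step 1: BCAB ⇒ C·A·AB·C
    A ↦ AB
    B ↦ C
    C ↦ A

A->AB, B->C, C->A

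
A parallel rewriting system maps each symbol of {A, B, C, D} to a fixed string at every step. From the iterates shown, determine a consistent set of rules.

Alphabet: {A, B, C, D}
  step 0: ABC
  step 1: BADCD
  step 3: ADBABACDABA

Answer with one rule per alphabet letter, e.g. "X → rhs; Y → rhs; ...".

A->BA, B->D, C->CD, D->A

  step 0 ⇒ step 1: ABC ⇒ BA·D·CD
    A ↦ BA
    B ↦ D
    C ↦ CD
    D ↦ A  (constrained at step 1)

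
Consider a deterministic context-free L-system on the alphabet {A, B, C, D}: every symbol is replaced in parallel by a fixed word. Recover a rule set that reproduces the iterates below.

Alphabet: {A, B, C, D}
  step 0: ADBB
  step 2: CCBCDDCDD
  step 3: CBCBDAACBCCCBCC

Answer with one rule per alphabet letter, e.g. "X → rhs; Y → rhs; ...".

A->D, B->DAA, C->CB, D->C

  step 2 ⇒ step 3: CCBCDDCDD ⇒ CB·CB·DAA·CB·C·C·CB·C·C
    B ↦ DAA
    C ↦ CB
    D ↦ C
    A ↦ D  (constrained at step 0)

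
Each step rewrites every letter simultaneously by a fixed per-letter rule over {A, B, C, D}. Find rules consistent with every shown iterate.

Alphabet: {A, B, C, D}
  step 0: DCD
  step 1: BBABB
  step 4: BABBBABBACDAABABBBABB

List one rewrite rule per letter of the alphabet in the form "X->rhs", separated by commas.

A->CD, B->A, C->BAB, D->B

  step 0 ⇒ step 1: DCD ⇒ B·BAB·B
    C ↦ BAB
    D ↦ B
    A ↦ CD  (constrained at step 1)
    B ↦ A  (constrained at step 1)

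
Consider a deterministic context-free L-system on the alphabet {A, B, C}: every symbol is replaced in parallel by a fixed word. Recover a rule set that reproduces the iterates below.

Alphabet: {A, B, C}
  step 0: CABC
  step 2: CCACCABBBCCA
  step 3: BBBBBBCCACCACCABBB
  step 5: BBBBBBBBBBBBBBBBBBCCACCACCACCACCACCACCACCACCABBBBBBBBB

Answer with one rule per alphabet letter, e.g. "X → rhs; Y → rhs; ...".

  step 2 ⇒ step 3: CCACCABBBCCA ⇒ B·B·B·B·B·B·CCA·CCA·CCA·B·B·B
    A ↦ B
    B ↦ CCA
    C ↦ B

A->B, B->CCA, C->B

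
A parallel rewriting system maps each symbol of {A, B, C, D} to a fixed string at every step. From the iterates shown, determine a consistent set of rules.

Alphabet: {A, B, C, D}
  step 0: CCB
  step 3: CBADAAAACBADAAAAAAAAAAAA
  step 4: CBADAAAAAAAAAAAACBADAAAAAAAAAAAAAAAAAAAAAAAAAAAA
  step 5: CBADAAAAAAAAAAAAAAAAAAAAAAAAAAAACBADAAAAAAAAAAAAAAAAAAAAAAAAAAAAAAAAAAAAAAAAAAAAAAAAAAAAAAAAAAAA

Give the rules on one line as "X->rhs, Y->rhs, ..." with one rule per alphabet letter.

  step 4 ⇒ step 5: CBADAAAAAAAAAAAACBADAAAAAAAAAAAAAAAAAAAAAAAAAAAA ⇒ CB·AD·AA·AA·AA·AA·AA·AA·AA·AA·AA·AA·AA·AA·AA·AA·CB·AD·AA·AA·AA·AA·AA·AA·AA·AA·AA·AA·AA·AA·AA·AA·AA·AA·AA·AA·AA·AA·AA·AA·AA·AA·AA·AA·AA·AA·AA·AA
    A ↦ AA
    B ↦ AD
    C ↦ CB
    D ↦ AA

A->AA, B->AD, C->CB, D->AA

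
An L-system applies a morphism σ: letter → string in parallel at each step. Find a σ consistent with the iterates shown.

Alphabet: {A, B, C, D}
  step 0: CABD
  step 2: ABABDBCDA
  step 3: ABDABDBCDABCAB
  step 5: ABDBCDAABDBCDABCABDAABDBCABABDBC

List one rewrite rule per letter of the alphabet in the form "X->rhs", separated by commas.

  step 2 ⇒ step 3: ABABDBCDA ⇒ AB·D·AB·D·BC·D·A·BC·AB
    A ↦ AB
    B ↦ D
    C ↦ A
    D ↦ BC

A->AB, B->D, C->A, D->BC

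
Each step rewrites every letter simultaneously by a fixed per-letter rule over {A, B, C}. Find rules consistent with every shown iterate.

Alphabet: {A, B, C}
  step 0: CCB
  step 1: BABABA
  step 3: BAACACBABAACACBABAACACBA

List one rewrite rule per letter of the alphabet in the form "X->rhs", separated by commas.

A->AC, B->BA, C->BA

  step 0 ⇒ step 1: CCB ⇒ BA·BA·BA
    B ↦ BA
    C ↦ BA
    A ↦ AC  (constrained at step 1)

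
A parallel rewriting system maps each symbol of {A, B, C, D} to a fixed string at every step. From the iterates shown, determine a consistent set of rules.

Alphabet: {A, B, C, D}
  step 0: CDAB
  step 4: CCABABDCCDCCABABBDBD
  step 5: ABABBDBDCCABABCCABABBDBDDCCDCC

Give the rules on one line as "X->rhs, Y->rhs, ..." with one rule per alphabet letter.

A->B, B->D, C->AB, D->CC

  step 4 ⇒ step 5: CCABABDCCDCCABABBDBD ⇒ AB·AB·B·D·B·D·CC·AB·AB·CC·AB·AB·B·D·B·D·D·CC·D·CC
    A ↦ B
    B ↦ D
    C ↦ AB
    D ↦ CC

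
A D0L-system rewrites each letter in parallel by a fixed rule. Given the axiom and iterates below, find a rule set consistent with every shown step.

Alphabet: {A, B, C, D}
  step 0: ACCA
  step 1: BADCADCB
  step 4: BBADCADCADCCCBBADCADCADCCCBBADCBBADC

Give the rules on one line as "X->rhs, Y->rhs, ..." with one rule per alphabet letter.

A->B, B->C, C->ADC, D->B

  step 0 ⇒ step 1: ACCA ⇒ B·ADC·ADC·B
    A ↦ B
    C ↦ ADC
    B ↦ C  (constrained at step 1)
    D ↦ B  (constrained at step 1)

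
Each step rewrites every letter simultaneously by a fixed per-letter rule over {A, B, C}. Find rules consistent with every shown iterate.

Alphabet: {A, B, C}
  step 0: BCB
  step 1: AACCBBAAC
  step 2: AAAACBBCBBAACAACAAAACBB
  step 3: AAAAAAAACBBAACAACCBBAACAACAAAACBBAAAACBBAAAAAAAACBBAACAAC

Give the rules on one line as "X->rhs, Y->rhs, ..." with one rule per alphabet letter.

  step 2 ⇒ step 3: AAAACBBCBBAACAACAAAACBB ⇒ AA·AA·AA·AA·CBB·AAC·AAC·CBB·AAC·AAC·AA·AA·CBB·AA·AA·CBB·AA·AA·AA·AA·CBB·AAC·AAC
    A ↦ AA
    B ↦ AAC
    C ↦ CBB

A->AA, B->AAC, C->CBB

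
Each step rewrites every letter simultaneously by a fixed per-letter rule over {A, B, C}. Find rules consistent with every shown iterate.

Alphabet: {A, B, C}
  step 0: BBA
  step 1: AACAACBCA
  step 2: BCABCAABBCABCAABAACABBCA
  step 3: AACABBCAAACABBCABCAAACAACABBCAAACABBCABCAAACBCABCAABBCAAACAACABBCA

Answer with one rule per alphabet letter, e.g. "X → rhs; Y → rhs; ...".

A->BCA, B->AAC, C->AB

  step 2 ⇒ step 3: BCABCAABBCABCAABAACABBCA ⇒ AAC·AB·BCA·AAC·AB·BCA·BCA·AAC·AAC·AB·BCA·AAC·AB·BCA·BCA·AAC·BCA·BCA·AB·BCA·AAC·AAC·AB·BCA
    A ↦ BCA
    B ↦ AAC
    C ↦ AB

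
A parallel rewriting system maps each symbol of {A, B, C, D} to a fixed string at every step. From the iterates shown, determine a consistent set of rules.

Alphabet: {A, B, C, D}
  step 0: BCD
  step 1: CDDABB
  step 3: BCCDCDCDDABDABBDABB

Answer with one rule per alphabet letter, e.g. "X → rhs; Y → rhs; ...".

  step 0 ⇒ step 1: BCD ⇒ CD·DAB·B
    B ↦ CD
    C ↦ DAB
    D ↦ B
    A ↦ C  (constrained at step 1)

A->C, B->CD, C->DAB, D->B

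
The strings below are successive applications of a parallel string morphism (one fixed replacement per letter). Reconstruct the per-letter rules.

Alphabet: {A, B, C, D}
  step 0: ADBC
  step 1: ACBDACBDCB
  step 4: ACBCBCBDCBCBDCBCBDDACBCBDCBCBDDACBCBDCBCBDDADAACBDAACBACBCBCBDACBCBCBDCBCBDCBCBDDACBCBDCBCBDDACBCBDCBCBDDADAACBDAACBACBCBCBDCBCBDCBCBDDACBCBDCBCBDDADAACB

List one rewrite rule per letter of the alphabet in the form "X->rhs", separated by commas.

  step 0 ⇒ step 1: ADBC ⇒ ACB·DA·CBD·CB
    A ↦ ACB
    B ↦ CBD
    C ↦ CB
    D ↦ DA

A->ACB, B->CBD, C->CB, D->DA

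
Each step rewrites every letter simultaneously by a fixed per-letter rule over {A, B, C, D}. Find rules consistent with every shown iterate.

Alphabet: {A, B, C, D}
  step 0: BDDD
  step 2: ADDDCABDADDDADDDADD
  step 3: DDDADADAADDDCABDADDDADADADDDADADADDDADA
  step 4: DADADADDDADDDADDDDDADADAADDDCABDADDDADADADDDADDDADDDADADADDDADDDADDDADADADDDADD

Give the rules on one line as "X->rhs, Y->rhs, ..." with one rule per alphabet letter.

  step 3 ⇒ step 4: DDDADADAADDDCABDADDDADADADDDADADADDDADA ⇒ DA·DA·DA·DD·DA·DD·DA·DD·DD·DA·DA·DA·AD·DD·CAB·DA·DD·DA·DA·DA·DD·DA·DD·DA·DD·DA·DA·DA·DD·DA·DD·DA·DD·DA·DA·DA·DD·DA·DD
    A ↦ DD
    B ↦ CAB
    C ↦ AD
    D ↦ DA

A->DD, B->CAB, C->AD, D->DA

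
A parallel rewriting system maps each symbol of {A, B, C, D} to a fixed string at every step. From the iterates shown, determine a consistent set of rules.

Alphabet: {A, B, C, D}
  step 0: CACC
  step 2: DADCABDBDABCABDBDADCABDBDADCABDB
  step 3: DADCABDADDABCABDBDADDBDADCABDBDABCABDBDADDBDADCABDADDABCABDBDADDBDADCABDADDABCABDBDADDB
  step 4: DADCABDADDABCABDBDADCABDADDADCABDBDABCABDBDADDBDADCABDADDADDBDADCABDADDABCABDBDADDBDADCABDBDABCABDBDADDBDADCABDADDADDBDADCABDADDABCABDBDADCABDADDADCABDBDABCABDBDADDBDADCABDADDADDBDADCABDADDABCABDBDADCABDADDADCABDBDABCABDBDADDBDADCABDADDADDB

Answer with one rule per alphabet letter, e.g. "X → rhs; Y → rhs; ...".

A->CAB, B->DB, C->DAB, D->DAD

  step 3 ⇒ step 4: DADCABDADDABCABDBDADDBDADCABDBDABCABDBDADDBDADCABDADDABCABDBDADDBDADCABDADDABCABDBDADDB ⇒ DAD·CAB·DAD·DAB·CAB·DB·DAD·CAB·DAD·DAD·CAB·DB·DAB·CAB·DB·DAD·DB·DAD·CAB·DAD·DAD·DB·DAD·CAB·DAD·DAB·CAB·DB·DAD·DB·DAD·CAB·DB·DAB·CAB·DB·DAD·DB·DAD·CAB·DAD·DAD·DB·DAD·CAB·DAD·DAB·CAB·DB·DAD·CAB·DAD·DAD·CAB·DB·DAB·CAB·DB·DAD·DB·DAD·CAB·DAD·DAD·DB·DAD·CAB·DAD·DAB·CAB·DB·DAD·CAB·DAD·DAD·CAB·DB·DAB·CAB·DB·DAD·DB·DAD·CAB·DAD·DAD·DB
    A ↦ CAB
    B ↦ DB
    C ↦ DAB
    D ↦ DAD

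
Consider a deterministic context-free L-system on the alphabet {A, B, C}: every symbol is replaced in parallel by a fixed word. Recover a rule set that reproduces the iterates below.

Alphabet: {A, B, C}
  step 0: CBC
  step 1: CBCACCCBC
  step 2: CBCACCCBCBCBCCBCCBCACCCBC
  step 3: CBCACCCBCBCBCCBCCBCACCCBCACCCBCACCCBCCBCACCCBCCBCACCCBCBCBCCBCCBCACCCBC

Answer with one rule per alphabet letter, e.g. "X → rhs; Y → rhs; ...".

  step 2 ⇒ step 3: CBCACCCBCBCBCCBCCBCACCCBC ⇒ CBC·ACC·CBC·B·CBC·CBC·CBC·ACC·CBC·ACC·CBC·ACC·CBC·CBC·ACC·CBC·CBC·ACC·CBC·B·CBC·CBC·CBC·ACC·CBC
    A ↦ B
    B ↦ ACC
    C ↦ CBC

A->B, B->ACC, C->CBC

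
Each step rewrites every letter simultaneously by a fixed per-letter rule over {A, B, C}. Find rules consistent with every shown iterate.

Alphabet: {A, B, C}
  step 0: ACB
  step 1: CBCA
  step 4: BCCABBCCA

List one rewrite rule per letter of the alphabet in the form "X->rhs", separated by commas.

  step 0 ⇒ step 1: ACB ⇒ C·B·CA
    A ↦ C
    B ↦ CA
    C ↦ B

A->C, B->CA, C->B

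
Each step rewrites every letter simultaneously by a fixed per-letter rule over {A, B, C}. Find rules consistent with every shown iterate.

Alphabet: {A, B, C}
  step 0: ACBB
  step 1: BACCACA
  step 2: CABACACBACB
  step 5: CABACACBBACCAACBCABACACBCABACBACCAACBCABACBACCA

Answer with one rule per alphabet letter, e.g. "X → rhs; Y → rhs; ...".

A->B, B->CA, C->AC

  step 1 ⇒ step 2: BACCACA ⇒ CA·B·AC·AC·B·AC·B
    A ↦ B
    B ↦ CA
    C ↦ AC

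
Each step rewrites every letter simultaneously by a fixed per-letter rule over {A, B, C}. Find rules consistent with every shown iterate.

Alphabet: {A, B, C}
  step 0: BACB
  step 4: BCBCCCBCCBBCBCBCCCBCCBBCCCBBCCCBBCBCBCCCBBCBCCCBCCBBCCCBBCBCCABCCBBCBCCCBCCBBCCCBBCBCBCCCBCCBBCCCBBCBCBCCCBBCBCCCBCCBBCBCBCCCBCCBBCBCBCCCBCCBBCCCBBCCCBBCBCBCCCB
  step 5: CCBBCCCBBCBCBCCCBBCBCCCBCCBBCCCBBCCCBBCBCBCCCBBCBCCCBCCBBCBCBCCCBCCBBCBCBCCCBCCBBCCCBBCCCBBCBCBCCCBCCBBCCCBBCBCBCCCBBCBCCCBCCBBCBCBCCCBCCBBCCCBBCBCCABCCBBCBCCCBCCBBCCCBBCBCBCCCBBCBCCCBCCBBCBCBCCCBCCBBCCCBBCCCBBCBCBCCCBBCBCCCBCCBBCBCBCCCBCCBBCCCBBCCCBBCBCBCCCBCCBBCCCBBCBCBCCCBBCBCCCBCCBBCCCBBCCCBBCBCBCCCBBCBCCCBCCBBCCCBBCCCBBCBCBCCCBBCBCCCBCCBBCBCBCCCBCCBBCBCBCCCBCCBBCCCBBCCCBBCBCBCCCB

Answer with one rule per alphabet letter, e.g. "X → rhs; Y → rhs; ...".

  step 4 ⇒ step 5: BCBCCCBCCBBCBCBCCCBCCBBCCCBBCCCBBCBCBCCCBBCBCCCBCCBBCCCBBCBCCABCCBBCBCCCBCCBBCCCBBCBCBCCCBCCBBCCCBBCBCBCCCBBCBCCCBCCBBCBCBCCCBCCBBCBCBCCCBCCBBCCCBBCCCBBCBCBCCCB ⇒ CCB·BC·CCB·BC·BC·BC·CCB·BC·BC·CCB·CCB·BC·CCB·BC·CCB·BC·BC·BC·CCB·BC·BC·CCB·CCB·BC·BC·BC·CCB·CCB·BC·BC·BC·CCB·CCB·BC·CCB·BC·CCB·BC·BC·BC·CCB·CCB·BC·CCB·BC·BC·BC·CCB·BC·BC·CCB·CCB·BC·BC·BC·CCB·CCB·BC·CCB·BC·BC·CAB·CCB·BC·BC·CCB·CCB·BC·CCB·BC·BC·BC·CCB·BC·BC·CCB·CCB·BC·BC·BC·CCB·CCB·BC·CCB·BC·CCB·BC·BC·BC·CCB·BC·BC·CCB·CCB·BC·BC·BC·CCB·CCB·BC·CCB·BC·CCB·BC·BC·BC·CCB·CCB·BC·CCB·BC·BC·BC·CCB·BC·BC·CCB·CCB·BC·CCB·BC·CCB·BC·BC·BC·CCB·BC·BC·CCB·CCB·BC·CCB·BC·CCB·BC·BC·BC·CCB·BC·BC·CCB·CCB·BC·BC·BC·CCB·CCB·BC·BC·BC·CCB·CCB·BC·CCB·BC·CCB·BC·BC·BC·CCB
    A ↦ CAB
    B ↦ CCB
    C ↦ BC

A->CAB, B->CCB, C->BC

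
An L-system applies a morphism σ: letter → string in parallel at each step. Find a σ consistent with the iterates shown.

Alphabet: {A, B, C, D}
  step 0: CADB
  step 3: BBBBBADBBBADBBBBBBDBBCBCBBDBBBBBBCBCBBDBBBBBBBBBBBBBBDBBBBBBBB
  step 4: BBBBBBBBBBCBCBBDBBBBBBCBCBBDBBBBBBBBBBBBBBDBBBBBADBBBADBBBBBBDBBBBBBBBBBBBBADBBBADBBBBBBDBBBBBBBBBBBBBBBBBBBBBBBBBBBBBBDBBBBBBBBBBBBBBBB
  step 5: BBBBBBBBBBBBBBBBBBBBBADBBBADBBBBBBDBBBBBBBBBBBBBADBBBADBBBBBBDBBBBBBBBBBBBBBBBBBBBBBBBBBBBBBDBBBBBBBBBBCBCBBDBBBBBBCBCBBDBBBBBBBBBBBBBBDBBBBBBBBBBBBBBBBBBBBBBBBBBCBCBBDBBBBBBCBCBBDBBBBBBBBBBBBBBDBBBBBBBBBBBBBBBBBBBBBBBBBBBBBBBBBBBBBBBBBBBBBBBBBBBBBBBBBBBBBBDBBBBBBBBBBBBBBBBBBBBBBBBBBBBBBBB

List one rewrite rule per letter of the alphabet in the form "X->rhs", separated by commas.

A->CBC, B->BB, C->BAD, D->BBD

  step 4 ⇒ step 5: BBBBBBBBBBCBCBBDBBBBBBCBCBBDBBBBBBBBBBBBBBDBBBBBADBBBADBBBBBBDBBBBBBBBBBBBBADBBBADBBBBBBDBBBBBBBBBBBBBBBBBBBBBBBBBBBBBBDBBBBBBBBBBBBBBBB ⇒ BB·BB·BB·BB·BB·BB·BB·BB·BB·BB·BAD·BB·BAD·BB·BB·BBD·BB·BB·BB·BB·BB·BB·BAD·BB·BAD·BB·BB·BBD·BB·BB·BB·BB·BB·BB·BB·BB·BB·BB·BB·BB·BB·BB·BBD·BB·BB·BB·BB·BB·CBC·BBD·BB·BB·BB·CBC·BBD·BB·BB·BB·BB·BB·BB·BBD·BB·BB·BB·BB·BB·BB·BB·BB·BB·BB·BB·BB·BB·CBC·BBD·BB·BB·BB·CBC·BBD·BB·BB·BB·BB·BB·BB·BBD·BB·BB·BB·BB·BB·BB·BB·BB·BB·BB·BB·BB·BB·BB·BB·BB·BB·BB·BB·BB·BB·BB·BB·BB·BB·BB·BB·BB·BB·BB·BBD·BB·BB·BB·BB·BB·BB·BB·BB·BB·BB·BB·BB·BB·BB·BB·BB
    A ↦ CBC
    B ↦ BB
    C ↦ BAD
    D ↦ BBD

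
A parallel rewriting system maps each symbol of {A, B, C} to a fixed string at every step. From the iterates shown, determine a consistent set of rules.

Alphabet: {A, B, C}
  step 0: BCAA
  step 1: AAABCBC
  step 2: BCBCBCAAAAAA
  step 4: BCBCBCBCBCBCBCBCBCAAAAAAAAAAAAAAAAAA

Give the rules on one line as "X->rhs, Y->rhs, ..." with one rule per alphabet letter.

A->BC, B->AA, C->A

  step 1 ⇒ step 2: AAABCBC ⇒ BC·BC·BC·AA·A·AA·A
    A ↦ BC
    B ↦ AA
    C ↦ A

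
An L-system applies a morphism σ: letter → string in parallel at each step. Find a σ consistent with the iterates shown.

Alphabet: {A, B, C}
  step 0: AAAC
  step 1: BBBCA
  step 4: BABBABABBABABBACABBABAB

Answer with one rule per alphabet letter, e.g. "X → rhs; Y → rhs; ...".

A->B, B->BA, C->CA

  step 0 ⇒ step 1: AAAC ⇒ B·B·B·CA
    A ↦ B
    C ↦ CA
    B ↦ BA  (constrained at step 1)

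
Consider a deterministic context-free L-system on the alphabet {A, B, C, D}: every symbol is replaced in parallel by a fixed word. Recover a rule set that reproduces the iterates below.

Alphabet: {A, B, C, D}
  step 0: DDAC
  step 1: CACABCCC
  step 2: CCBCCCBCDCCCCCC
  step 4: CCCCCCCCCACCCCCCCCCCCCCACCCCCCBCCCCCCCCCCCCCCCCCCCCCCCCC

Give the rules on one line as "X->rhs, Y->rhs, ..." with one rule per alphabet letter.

  step 1 ⇒ step 2: CACABCCC ⇒ CC·BC·CC·BC·D·CC·CC·CC
    A ↦ BC
    B ↦ D
    C ↦ CC
  step 0 ⇒ step 1: DDAC ⇒ CA·CA·BC·CC
    D ↦ CA

A->BC, B->D, C->CC, D->CA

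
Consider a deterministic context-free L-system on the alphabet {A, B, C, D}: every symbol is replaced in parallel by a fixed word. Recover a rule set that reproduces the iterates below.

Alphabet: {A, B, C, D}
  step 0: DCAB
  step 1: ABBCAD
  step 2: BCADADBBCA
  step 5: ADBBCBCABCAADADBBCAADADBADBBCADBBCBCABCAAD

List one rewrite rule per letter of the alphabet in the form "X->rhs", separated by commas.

  step 1 ⇒ step 2: ABBCAD ⇒ BC·AD·AD·B·BC·A
    A ↦ BC
    B ↦ AD
    C ↦ B
    D ↦ A

A->BC, B->AD, C->B, D->A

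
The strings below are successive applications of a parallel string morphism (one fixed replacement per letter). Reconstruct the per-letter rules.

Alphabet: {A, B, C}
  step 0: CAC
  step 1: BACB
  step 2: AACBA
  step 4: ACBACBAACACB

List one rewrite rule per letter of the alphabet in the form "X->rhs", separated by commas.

  step 1 ⇒ step 2: BACB ⇒ A·AC·B·A
    A ↦ AC
    B ↦ A
    C ↦ B

A->AC, B->A, C->B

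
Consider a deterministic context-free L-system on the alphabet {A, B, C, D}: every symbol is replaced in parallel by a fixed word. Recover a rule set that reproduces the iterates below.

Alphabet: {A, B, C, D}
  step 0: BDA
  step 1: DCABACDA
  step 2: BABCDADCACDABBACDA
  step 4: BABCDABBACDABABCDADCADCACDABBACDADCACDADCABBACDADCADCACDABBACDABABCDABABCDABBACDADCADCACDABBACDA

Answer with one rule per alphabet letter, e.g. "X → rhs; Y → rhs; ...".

  step 1 ⇒ step 2: DCABACDA ⇒ BA·B·CDA·DCA·CDA·B·BA·CDA
    A ↦ CDA
    B ↦ DCA
    C ↦ B
    D ↦ BA

A->CDA, B->DCA, C->B, D->BA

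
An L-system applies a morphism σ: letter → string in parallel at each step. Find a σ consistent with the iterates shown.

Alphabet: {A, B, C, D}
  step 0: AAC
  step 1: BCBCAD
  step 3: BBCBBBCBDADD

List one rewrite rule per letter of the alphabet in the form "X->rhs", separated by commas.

  step 0 ⇒ step 1: AAC ⇒ BC·BC·AD
    A ↦ BC
    C ↦ AD
    B ↦ D  (constrained at step 1)
    D ↦ B  (constrained at step 1)

A->BC, B->D, C->AD, D->B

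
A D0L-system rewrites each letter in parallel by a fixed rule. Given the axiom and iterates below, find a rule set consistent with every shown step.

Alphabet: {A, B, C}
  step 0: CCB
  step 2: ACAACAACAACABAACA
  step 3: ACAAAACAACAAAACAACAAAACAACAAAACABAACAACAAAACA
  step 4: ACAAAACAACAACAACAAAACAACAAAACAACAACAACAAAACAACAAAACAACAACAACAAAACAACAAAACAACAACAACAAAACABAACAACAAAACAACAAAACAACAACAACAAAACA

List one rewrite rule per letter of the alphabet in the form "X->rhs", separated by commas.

  step 3 ⇒ step 4: ACAAAACAACAAAACAACAAAACAACAAAACABAACAACAAAACA ⇒ ACA·AA·ACA·ACA·ACA·ACA·AA·ACA·ACA·AA·ACA·ACA·ACA·ACA·AA·ACA·ACA·AA·ACA·ACA·ACA·ACA·AA·ACA·ACA·AA·ACA·ACA·ACA·ACA·AA·ACA·BA·ACA·ACA·AA·ACA·ACA·AA·ACA·ACA·ACA·ACA·AA·ACA
    A ↦ ACA
    B ↦ BA
    C ↦ AA

A->ACA, B->BA, C->AA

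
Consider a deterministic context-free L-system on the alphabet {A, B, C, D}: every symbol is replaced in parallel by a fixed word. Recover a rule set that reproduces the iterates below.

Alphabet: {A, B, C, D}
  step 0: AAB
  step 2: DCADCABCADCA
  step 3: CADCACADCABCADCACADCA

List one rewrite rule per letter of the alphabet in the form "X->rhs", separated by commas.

A->CA, B->BCA, C->D, D->CA

  step 2 ⇒ step 3: DCADCABCADCA ⇒ CA·D·CA·CA·D·CA·BCA·D·CA·CA·D·CA
    A ↦ CA
    B ↦ BCA
    C ↦ D
    D ↦ CA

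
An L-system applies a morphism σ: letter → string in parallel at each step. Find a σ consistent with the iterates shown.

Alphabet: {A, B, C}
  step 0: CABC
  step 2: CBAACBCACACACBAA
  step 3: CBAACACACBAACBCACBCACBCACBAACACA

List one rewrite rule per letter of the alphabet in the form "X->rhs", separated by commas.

  step 2 ⇒ step 3: CBAACBCACACACBAA ⇒ CB·AA·CA·CA·CB·AA·CB·CA·CB·CA·CB·CA·CB·AA·CA·CA
    A ↦ CA
    B ↦ AA
    C ↦ CB

A->CA, B->AA, C->CB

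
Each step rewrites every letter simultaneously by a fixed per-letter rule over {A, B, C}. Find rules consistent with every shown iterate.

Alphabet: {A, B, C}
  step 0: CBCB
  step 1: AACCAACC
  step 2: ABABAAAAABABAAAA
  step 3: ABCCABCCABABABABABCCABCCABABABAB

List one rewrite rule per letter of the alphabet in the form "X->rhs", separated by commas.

A->AB, B->CC, C->AA

  step 2 ⇒ step 3: ABABAAAAABABAAAA ⇒ AB·CC·AB·CC·AB·AB·AB·AB·AB·CC·AB·CC·AB·AB·AB·AB
    A ↦ AB
    B ↦ CC
  step 0 ⇒ step 1: CBCB ⇒ AA·CC·AA·CC
    C ↦ AA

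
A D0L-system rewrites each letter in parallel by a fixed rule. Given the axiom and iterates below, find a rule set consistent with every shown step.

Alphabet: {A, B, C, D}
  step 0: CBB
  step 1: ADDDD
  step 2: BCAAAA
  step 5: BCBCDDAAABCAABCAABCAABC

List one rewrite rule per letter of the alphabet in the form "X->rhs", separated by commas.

  step 1 ⇒ step 2: ADDDD ⇒ BC·A·A·A·A
    A ↦ BC
    D ↦ A
  step 0 ⇒ step 1: CBB ⇒ A·DD·DD
    B ↦ DD
  step 0 ⇒ step 1: CBB ⇒ A·DD·DD
    C ↦ A

A->BC, B->DD, C->A, D->A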